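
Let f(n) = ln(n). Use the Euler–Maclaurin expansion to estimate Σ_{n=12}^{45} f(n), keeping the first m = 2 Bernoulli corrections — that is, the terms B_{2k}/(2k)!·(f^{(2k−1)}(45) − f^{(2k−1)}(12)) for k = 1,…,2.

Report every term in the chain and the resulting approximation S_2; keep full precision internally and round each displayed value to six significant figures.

S_2 ≈ 111.622

Integral: ∫_12^45 ln(x) dx = 108.481.
Endpoint term: (f(12) + f(45))/2 = (2.48491 + 3.80666)/2 = 3.14578.
So far: 111.627.
k=1: B_{2}/(2)! × [f^{(1)}(45) − f^{(1)}(12)] = 1/12 × (0.0222222 − 0.0833333) = -0.00509259.
Partial sum through k=1: 111.622.
k=2: B_{4}/(4)! × [f^{(3)}(45) − f^{(3)}(12)] = −1/720 × (2.19479e-05 − 0.00115741) = 1.57703e-06.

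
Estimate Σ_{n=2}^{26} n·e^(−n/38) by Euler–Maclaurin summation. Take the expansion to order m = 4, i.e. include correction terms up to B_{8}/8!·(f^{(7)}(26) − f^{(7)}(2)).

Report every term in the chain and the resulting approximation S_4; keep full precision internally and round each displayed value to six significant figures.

∫_2^26 x·e^(−x/38) dx evaluates to 215.153.
Endpoint term: (f(2) + f(26))/2 = (1.89746 + 13.1167)/2 = 7.50708.
Integral + boundary = 222.660.
k=1: B_{2}/(2)! × [f^{(1)}(26) − f^{(1)}(2)] = 1/12 × (0.159312 − 0.898796) = -0.0616237.
After k=1: 222.599.
k=2: B_{4}/(4)! × [f^{(3)}(26) − f^{(3)}(2)] = −1/720 × (0.000809064 − 0.00193646) = 1.56583e-06.
After k=2: 222.599.
k=3: B_{6}/(6)! × [f^{(5)}(26) − f^{(5)}(2)] = 1/30240 × (1.04418e-06 − 2.25104e-06) = -3.99091e-11.
After k=3: 222.599.
k=4: B_{8}/(8)! × [f^{(7)}(26) − f^{(7)}(2)] = −1/1209600 × (1.05822e-09 − 2.18908e-09) = 9.34900e-16.

S_4 ≈ 222.599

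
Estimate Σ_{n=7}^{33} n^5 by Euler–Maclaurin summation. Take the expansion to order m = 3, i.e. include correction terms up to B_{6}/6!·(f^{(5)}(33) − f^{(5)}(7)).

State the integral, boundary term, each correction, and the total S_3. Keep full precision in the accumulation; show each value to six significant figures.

Integral: ∫_7^33 x^5 dx = 2.15225e+08.
½[f(7) + f(33)] = ½[16807.0 + 3.91354e+07] = 1.95761e+07.
Integral + boundary = 2.34801e+08.
Correction k=1: B_{2}/2! · (f^{(1)}(33) − f^{(1)}(7)) = 1/12 · (5.92960e+06 − 12005.0) = 493133.
Partial sum through k=1: 2.35294e+08.
Correction k=2: B_{4}/4! · (f^{(3)}(33) − f^{(3)}(7)) = −1/720 · (65340.0 − 2940.00) = -86.6667.
Partial sum through k=2: 2.35294e+08.
Correction k=3: B_{6}/6! · (f^{(5)}(33) − f^{(5)}(7)) = 1/30240 · (120.000 − 120.000) = 0.00000.

S_3 ≈ 2.35294e+08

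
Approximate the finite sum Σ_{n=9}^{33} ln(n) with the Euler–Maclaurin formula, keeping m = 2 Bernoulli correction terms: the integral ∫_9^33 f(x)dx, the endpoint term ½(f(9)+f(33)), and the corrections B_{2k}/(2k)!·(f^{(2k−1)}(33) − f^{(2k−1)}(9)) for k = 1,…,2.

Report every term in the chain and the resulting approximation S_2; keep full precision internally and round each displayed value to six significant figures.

Integral: ∫_9^33 ln(x) dx = 71.6097.
½[f(9) + f(33)] = ½[2.19722 + 3.49651] = 2.84687.
So far: 74.4566.
Correction k=1: B_{2}/2! · (f^{(1)}(33) − f^{(1)}(9)) = 1/12 · (0.0303030 − 0.111111) = -0.00673401.
After k=1: 74.4499.
Correction k=2: B_{4}/4! · (f^{(3)}(33) − f^{(3)}(9)) = −1/720 · (5.56529e-05 − 0.00274348) = 3.73310e-06.

S_2 ≈ 74.4499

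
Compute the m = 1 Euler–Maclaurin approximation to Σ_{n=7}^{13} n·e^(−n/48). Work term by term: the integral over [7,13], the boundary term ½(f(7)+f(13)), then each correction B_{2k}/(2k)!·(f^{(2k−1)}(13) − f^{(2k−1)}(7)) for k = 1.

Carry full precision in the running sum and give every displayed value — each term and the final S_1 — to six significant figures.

S_1 ≈ 56.4110

Integral: ∫_7^13 x·e^(−x/48) dx = 48.4433.
½[f(7) + f(13)] = ½[6.05011 + 9.91567] = 7.98289.
So far: 56.4262.
Order-1 term: 1/12 · (0.556167 − 0.738258) = -0.0151742.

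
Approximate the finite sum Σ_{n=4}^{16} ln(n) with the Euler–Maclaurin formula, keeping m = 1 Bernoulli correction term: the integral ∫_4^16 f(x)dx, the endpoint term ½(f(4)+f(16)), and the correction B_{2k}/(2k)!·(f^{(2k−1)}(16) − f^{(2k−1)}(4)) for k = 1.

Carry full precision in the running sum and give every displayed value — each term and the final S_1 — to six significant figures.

S_1 ≈ 28.8801

Integral: ∫_4^16 ln(x) dx = 26.8162.
Boundary: ½(f(4) + f(16)) = ½(1.38629 + 2.77259) = 2.07944.
So far: 28.8957.
k=1: B_{2}/(2)! × [f^{(1)}(16) − f^{(1)}(4)] = 1/12 × (0.0625000 − 0.250000) = -0.0156250.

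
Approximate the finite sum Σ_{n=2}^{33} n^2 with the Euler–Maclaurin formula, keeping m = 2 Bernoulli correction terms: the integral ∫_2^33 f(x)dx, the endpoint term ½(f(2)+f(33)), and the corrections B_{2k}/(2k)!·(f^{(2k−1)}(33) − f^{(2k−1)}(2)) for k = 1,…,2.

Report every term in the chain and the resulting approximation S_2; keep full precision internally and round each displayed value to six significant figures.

∫_2^33 x^2 dx evaluates to 11976.3.
Boundary: ½(f(2) + f(33)) = ½(4.00000 + 1089.00) = 546.500.
Running total after boundary: 12522.8.
k=1: B_{2}/(2)! × [f^{(1)}(33) − f^{(1)}(2)] = 1/12 × (66.0000 − 4.00000) = 5.16667.
Partial sum through k=1: 12528.0.
k=2: B_{4}/(4)! × [f^{(3)}(33) − f^{(3)}(2)] = −1/720 × (0.00000 − 0.00000) = 0.00000.

S_2 ≈ 12528.0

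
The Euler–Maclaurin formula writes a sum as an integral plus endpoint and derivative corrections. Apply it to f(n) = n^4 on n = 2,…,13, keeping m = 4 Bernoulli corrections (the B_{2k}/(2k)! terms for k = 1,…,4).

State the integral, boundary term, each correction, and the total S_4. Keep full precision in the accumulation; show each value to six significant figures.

S_4 ≈ 89270.0

The integral term ∫_2^13 x^4 dx = 74252.2.
Boundary: ½(f(2) + f(13)) = ½(16.0000 + 28561.0) = 14288.5.
Integral + boundary = 88540.7.
Order-1 term: 1/12 · (8788.00 − 32.0000) = 729.667.
Partial sum through k=1: 89270.4.
Order-2 term: −1/720 · (312.000 − 48.0000) = -0.366667.
Partial sum through k=2: 89270.0.
Order-3 term: 1/30240 · (0.00000 − 0.00000) = 0.00000.
Partial sum through k=3: 89270.0.
Order-4 term: −1/1209600 · (0.00000 − 0.00000) = 0.00000.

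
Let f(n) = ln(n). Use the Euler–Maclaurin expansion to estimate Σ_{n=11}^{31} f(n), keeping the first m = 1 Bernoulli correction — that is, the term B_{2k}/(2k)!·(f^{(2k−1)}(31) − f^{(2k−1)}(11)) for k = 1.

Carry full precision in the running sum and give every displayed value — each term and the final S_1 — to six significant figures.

∫_11^31 ln(x) dx evaluates to 60.0768.
½[f(11) + f(31)] = ½[2.39790 + 3.43399] = 2.91594.
Integral + boundary = 62.9927.
k=1: B_{2}/(2)! × [f^{(1)}(31) − f^{(1)}(11)] = 1/12 × (0.0322581 − 0.0909091) = -0.00488759.

S_1 ≈ 62.9878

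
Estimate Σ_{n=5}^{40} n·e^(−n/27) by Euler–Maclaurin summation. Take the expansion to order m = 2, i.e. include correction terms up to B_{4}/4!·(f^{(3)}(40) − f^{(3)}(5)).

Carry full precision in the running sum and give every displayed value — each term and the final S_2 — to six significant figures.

S_2 ≈ 313.312

Integral: ∫_5^40 x·e^(−x/27) dx = 306.754.
Endpoint term: (f(5) + f(40))/2 = (4.15475 + 9.09203)/2 = 6.62339.
Integral + boundary = 313.378.
Order-1 term: 1/12 · (-0.109441 − 0.677071) = -0.0655426.
After k=1: 313.312.
Order-2 term: −1/720 · (0.000473471 − 0.00320847) = 3.79860e-06.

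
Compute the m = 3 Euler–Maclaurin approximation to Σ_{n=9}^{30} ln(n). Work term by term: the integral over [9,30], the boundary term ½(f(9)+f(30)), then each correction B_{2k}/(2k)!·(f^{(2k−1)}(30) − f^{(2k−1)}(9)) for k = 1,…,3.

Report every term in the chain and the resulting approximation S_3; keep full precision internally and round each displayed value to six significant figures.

S_3 ≈ 64.0536

Integral: ∫_9^30 ln(x) dx = 61.2609.
Endpoint term: (f(9) + f(30))/2 = (2.19722 + 3.40120)/2 = 2.79921.
Running total after boundary: 64.0601.
k=1: B_{2}/(2)! × [f^{(1)}(30) − f^{(1)}(9)] = 1/12 × (0.0333333 − 0.111111) = -0.00648148.
Running total after k=1: 64.0536.
k=2: B_{4}/(4)! × [f^{(3)}(30) − f^{(3)}(9)] = −1/720 × (7.40741e-05 − 0.00274348) = 3.70751e-06.
Running total after k=2: 64.0536.
k=3: B_{6}/(6)! × [f^{(5)}(30) − f^{(5)}(9)] = 1/30240 × (9.87654e-07 − 0.000406442) = -1.34079e-08.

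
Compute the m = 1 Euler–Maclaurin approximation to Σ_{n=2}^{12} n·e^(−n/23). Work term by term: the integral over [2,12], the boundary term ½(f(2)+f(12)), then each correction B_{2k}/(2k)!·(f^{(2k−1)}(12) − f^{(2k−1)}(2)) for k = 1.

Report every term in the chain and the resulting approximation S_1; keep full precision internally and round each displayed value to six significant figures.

∫_2^12 x·e^(−x/23) dx evaluates to 49.3548.
½[f(2) + f(12)] = ½[1.83343 + 7.12185] = 4.47764.
Integral + boundary = 53.8325.
Correction k=1: B_{2}/2! · (f^{(1)}(12) − f^{(1)}(2)) = 1/12 · (0.283842 − 0.837002) = -0.0460967.

S_1 ≈ 53.7864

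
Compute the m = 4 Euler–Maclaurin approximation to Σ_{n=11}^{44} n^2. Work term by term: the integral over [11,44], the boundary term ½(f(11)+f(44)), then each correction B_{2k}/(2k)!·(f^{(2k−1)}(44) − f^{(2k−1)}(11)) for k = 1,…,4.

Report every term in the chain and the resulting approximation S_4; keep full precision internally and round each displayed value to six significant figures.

The integral term ∫_11^44 x^2 dx = 27951.0.
Endpoint term: (f(11) + f(44))/2 = (121.000 + 1936.00)/2 = 1028.50.
Running total after boundary: 28979.5.
Order-1 term: 1/12 · (88.0000 − 22.0000) = 5.50000.
Running total after k=1: 28985.0.
Order-2 term: −1/720 · (0.00000 − 0.00000) = 0.00000.
Running total after k=2: 28985.0.
Order-3 term: 1/30240 · (0.00000 − 0.00000) = 0.00000.
Running total after k=3: 28985.0.
Order-4 term: −1/1209600 · (0.00000 − 0.00000) = 0.00000.

S_4 ≈ 28985.0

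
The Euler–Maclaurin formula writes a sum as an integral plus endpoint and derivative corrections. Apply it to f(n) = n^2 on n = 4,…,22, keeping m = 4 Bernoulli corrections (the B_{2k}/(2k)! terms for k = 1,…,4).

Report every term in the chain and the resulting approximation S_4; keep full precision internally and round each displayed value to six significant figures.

S_4 ≈ 3781.00

∫_4^22 x^2 dx evaluates to 3528.00.
Endpoint term: (f(4) + f(22))/2 = (16.0000 + 484.000)/2 = 250.000.
Integral + boundary = 3778.00.
k=1: B_{2}/(2)! × [f^{(1)}(22) − f^{(1)}(4)] = 1/12 × (44.0000 − 8.00000) = 3.00000.
After k=1: 3781.00.
k=2: B_{4}/(4)! × [f^{(3)}(22) − f^{(3)}(4)] = −1/720 × (0.00000 − 0.00000) = 0.00000.
After k=2: 3781.00.
k=3: B_{6}/(6)! × [f^{(5)}(22) − f^{(5)}(4)] = 1/30240 × (0.00000 − 0.00000) = 0.00000.
After k=3: 3781.00.
k=4: B_{8}/(8)! × [f^{(7)}(22) − f^{(7)}(4)] = −1/1209600 × (0.00000 − 0.00000) = 0.00000.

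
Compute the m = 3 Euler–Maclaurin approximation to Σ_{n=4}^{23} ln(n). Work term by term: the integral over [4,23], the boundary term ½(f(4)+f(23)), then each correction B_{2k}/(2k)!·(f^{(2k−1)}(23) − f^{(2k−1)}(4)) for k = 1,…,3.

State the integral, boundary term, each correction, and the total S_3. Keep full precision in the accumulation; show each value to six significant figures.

Integral: ∫_4^23 ln(x) dx = 47.5712.
Endpoint term: (f(4) + f(23))/2 = (1.38629 + 3.13549)/2 = 2.26089.
Integral + boundary = 49.8321.
Order-1 term: 1/12 · (0.0434783 − 0.250000) = -0.0172101.
After k=1: 49.8149.
Order-2 term: −1/720 · (0.000164379 − 0.0312500) = 4.31745e-05.
After k=2: 49.8149.
Order-3 term: 1/30240 · (3.72883e-06 − 0.0234375) = -7.74926e-07.

S_3 ≈ 49.8149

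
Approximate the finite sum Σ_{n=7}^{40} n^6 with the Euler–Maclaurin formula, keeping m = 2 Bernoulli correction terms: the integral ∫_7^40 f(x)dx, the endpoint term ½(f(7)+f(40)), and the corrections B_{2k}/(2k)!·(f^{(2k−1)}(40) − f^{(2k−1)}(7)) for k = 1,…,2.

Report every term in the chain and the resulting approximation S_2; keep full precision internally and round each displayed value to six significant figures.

S_2 ≈ 2.55048e+10

Integral: ∫_7^40 x^6 dx = 2.34056e+10.
½[f(7) + f(40)] = ½[117649 + 4.09600e+09] = 2.04806e+09.
So far: 2.54537e+10.
k=1: B_{2}/(2)! × [f^{(1)}(40) − f^{(1)}(7)] = 1/12 × (6.14400e+08 − 100842) = 5.11916e+07.
Partial sum through k=1: 2.55048e+10.
k=2: B_{4}/(4)! × [f^{(3)}(40) − f^{(3)}(7)] = −1/720 × (7.68000e+06 − 41160.0) = -10609.5.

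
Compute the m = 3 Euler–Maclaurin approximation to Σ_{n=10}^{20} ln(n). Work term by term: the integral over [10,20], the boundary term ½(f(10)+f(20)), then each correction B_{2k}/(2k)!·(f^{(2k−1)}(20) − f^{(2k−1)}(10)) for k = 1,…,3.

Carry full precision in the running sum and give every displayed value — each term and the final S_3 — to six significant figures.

∫_10^20 ln(x) dx evaluates to 26.8888.
½[f(10) + f(20)] = ½[2.30259 + 2.99573] = 2.64916.
Integral + boundary = 29.5380.
Order-1 term: 1/12 · (0.0500000 − 0.100000) = -0.00416667.
Partial sum through k=1: 29.5338.
Order-2 term: −1/720 · (0.000250000 − 0.00200000) = 2.43056e-06.
Partial sum through k=2: 29.5338.
Order-3 term: 1/30240 · (7.50000e-06 − 0.000240000) = -7.68849e-09.

S_3 ≈ 29.5338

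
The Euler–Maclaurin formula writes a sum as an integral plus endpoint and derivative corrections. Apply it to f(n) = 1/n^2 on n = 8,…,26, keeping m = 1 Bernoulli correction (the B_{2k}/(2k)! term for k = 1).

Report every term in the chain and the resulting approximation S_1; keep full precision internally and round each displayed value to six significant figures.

Integral: ∫_8^26 1/x^2 dx = 0.0865385.
Endpoint term: (f(8) + f(26))/2 = (0.0156250 + 0.00147929)/2 = 0.00855214.
So far: 0.0950906.
Order-1 term: 1/12 · (-0.000113792 − (-0.00390625)) = 0.000316038.

S_1 ≈ 0.0954066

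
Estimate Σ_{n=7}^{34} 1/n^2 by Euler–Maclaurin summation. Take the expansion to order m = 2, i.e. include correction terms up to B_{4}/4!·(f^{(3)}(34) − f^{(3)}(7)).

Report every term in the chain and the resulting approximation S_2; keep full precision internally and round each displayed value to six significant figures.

S_2 ≈ 0.124562

Integral: ∫_7^34 1/x^2 dx = 0.113445.
½[f(7) + f(34)] = ½[0.0204082 + 0.000865052] = 0.0106366.
So far: 0.124082.
Order-1 term: 1/12 · (-5.08854e-05 − (-0.00583090)) = 0.000481668.
Running total after k=1: 0.124564.
Order-2 term: −1/720 · (-5.28222e-07 − (-0.00142798)) = -1.98257e-06.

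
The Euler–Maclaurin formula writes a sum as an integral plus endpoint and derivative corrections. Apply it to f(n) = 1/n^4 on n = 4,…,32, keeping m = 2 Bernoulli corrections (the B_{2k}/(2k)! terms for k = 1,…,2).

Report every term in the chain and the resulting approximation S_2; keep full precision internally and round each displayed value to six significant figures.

The integral term ∫_4^32 1/x^4 dx = 0.00519816.
½[f(4) + f(32)] = ½[0.00390625 + 9.53674e-07] = 0.00195360.
Running total after boundary: 0.00715176.
Order-1 term: 1/12 · (-1.19209e-07 − (-0.00390625)) = 0.000325511.
Partial sum through k=1: 0.00747727.
Order-2 term: −1/720 · (-3.49246e-09 − (-0.00732422)) = -1.01725e-05.

S_2 ≈ 0.00746710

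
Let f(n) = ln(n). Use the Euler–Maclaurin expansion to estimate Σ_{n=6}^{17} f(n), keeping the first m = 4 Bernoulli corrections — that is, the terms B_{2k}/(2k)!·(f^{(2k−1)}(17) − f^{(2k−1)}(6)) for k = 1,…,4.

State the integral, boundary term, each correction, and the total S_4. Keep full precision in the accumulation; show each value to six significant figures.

S_4 ≈ 28.7176

The integral term ∫_6^17 ln(x) dx = 26.4141.
Endpoint term: (f(6) + f(17))/2 = (1.79176 + 2.83321)/2 = 2.31249.
Integral + boundary = 28.7266.
Order-1 term: 1/12 · (0.0588235 − 0.166667) = -0.00898693.
After k=1: 28.7176.
Order-2 term: −1/720 · (0.000407083 − 0.00925926) = 1.22947e-05.
After k=2: 28.7176.
Order-3 term: 1/30240 · (1.69031e-05 − 0.00308642) = -1.01505e-07.
After k=3: 28.7176.
Order-4 term: −1/1209600 · (1.75465e-06 − 0.00257202) = 2.12489e-09.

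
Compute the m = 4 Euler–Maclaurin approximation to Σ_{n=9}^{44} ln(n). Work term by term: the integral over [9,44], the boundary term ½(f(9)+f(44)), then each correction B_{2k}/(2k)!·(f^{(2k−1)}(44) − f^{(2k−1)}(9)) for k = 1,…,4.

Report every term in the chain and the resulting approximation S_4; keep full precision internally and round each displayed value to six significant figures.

Integral: ∫_9^44 ln(x) dx = 111.729.
½[f(9) + f(44)] = ½[2.19722 + 3.78419] = 2.99071.
Running total after boundary: 114.720.
k=1: B_{2}/(2)! × [f^{(1)}(44) − f^{(1)}(9)] = 1/12 × (0.0227273 − 0.111111) = -0.00736532.
Partial sum through k=1: 114.713.
k=2: B_{4}/(4)! × [f^{(3)}(44) − f^{(3)}(9)] = −1/720 × (2.34786e-05 − 0.00274348) = 3.77779e-06.
Partial sum through k=2: 114.713.
k=3: B_{6}/(6)! × [f^{(5)}(44) − f^{(5)}(9)] = 1/30240 × (1.45528e-07 − 0.000406442) = -1.34357e-08.
Partial sum through k=3: 114.713.
k=4: B_{8}/(8)! × [f^{(7)}(44) − f^{(7)}(9)] = −1/1209600 × (2.25509e-09 − 0.000150534) = 1.24448e-10.

S_4 ≈ 114.713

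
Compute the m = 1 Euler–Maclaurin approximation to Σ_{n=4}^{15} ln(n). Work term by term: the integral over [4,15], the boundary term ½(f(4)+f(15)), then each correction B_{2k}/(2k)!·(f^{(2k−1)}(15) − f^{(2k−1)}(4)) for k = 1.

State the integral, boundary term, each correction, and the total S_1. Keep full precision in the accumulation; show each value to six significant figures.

∫_4^15 ln(x) dx evaluates to 24.0756.
½[f(4) + f(15)] = ½[1.38629 + 2.70805] = 2.04717.
So far: 26.1227.
k=1: B_{2}/(2)! × [f^{(1)}(15) − f^{(1)}(4)] = 1/12 × (0.0666667 − 0.250000) = -0.0152778.

S_1 ≈ 26.1075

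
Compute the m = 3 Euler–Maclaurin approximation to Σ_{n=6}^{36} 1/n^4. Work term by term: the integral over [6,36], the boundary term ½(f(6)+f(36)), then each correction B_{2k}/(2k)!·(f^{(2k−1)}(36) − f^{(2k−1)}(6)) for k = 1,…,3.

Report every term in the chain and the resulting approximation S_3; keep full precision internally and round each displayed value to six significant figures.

S_3 ≈ 0.00196445

∫_6^36 1/x^4 dx evaluates to 0.00153607.
Endpoint term: (f(6) + f(36))/2 = (0.000771605 + 5.95374e-07)/2 = 0.000386100.
Integral + boundary = 0.00192217.
Order-1 term: 1/12 · (-6.61527e-08 − (-0.000514403)) = 4.28614e-05.
Running total after k=1: 0.00196503.
Order-2 term: −1/720 · (-1.53131e-09 − (-0.000428669)) = -5.95372e-07.
Running total after k=2: 0.00196443.
Order-3 term: 1/30240 · (-6.61678e-11 − (-0.000666819)) = 2.20509e-08.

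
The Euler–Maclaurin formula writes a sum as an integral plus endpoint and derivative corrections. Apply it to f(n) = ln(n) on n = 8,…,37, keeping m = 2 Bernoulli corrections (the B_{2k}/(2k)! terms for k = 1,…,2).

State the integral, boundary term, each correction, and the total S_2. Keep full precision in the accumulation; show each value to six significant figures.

S_2 ≈ 90.8055

The integral term ∫_8^37 ln(x) dx = 87.9684.
Endpoint term: (f(8) + f(37))/2 = (2.07944 + 3.61092)/2 = 2.84518.
Integral + boundary = 90.8136.
k=1: B_{2}/(2)! × [f^{(1)}(37) − f^{(1)}(8)] = 1/12 × (0.0270270 − 0.125000) = -0.00816441.
Partial sum through k=1: 90.8054.
k=2: B_{4}/(4)! × [f^{(3)}(37) − f^{(3)}(8)] = −1/720 × (3.94843e-05 − 0.00390625) = 5.37051e-06.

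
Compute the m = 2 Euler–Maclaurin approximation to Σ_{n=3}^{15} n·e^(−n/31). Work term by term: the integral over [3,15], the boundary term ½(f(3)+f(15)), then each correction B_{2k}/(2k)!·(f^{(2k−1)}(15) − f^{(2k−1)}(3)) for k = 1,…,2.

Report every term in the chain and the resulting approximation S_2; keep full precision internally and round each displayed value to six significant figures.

Integral: ∫_3^15 x·e^(−x/31) dx = 77.8040.
½[f(3) + f(15)] = ½[2.72328 + 9.24589] = 5.98459.
Running total after boundary: 83.7886.
k=1: B_{2}/(2)! × [f^{(1)}(15) − f^{(1)}(3)] = 1/12 × (0.318138 − 0.819913) = -0.0418146.
Running total after k=1: 83.7468.
k=2: B_{4}/(4)! × [f^{(3)}(15) − f^{(3)}(3)] = −1/720 × (0.00161386 − 0.00274239) = 1.56739e-06.

S_2 ≈ 83.7468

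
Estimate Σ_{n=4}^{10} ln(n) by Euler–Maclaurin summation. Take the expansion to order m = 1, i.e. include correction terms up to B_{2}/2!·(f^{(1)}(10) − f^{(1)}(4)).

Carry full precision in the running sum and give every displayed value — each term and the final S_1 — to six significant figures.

Integral: ∫_4^10 ln(x) dx = 11.4807.
Endpoint term: (f(4) + f(10))/2 = (1.38629 + 2.30259)/2 = 1.84444.
Running total after boundary: 13.3251.
k=1: B_{2}/(2)! × [f^{(1)}(10) − f^{(1)}(4)] = 1/12 × (0.100000 − 0.250000) = -0.0125000.

S_1 ≈ 13.3126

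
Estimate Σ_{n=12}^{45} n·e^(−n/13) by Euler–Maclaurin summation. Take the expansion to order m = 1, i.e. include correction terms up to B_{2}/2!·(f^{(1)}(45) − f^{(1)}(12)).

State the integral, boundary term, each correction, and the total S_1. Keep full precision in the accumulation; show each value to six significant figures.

S_1 ≈ 108.540

∫_12^45 x·e^(−x/13) dx evaluates to 105.459.
Boundary: ½(f(12) + f(45)) = ½(4.76754 + 1.41217) = 3.08985.
Integral + boundary = 108.549.
Order-1 term: 1/12 · (-0.0772466 − 0.0305611) = -0.00898398.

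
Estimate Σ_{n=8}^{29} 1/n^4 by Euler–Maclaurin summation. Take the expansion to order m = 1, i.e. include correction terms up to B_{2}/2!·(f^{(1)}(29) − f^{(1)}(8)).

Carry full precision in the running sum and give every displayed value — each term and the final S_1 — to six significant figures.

S_1 ≈ 0.000770308

∫_8^29 1/x^4 dx evaluates to 0.000637374.
½[f(8) + f(29)] = ½[0.000244141 + 1.41387e-06] = 0.000122777.
Running total after boundary: 0.000760152.
Order-1 term: 1/12 · (-1.95016e-07 − (-0.000122070)) = 1.01563e-05.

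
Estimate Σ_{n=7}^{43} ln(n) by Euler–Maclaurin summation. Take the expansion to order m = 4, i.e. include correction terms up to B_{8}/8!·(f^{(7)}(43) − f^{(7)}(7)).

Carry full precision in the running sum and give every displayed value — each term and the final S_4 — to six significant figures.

S_4 ≈ 114.954

The integral term ∫_7^43 ln(x) dx = 112.110.
½[f(7) + f(43)] = ½[1.94591 + 3.76120] = 2.85356.
So far: 114.964.
Order-1 term: 1/12 · (0.0232558 − 0.142857) = -0.00996678.
Partial sum through k=1: 114.954.
Order-2 term: −1/720 · (2.51550e-05 − 0.00583090) = 8.06354e-06.
Partial sum through k=2: 114.954.
Order-3 term: 1/30240 · (1.63256e-07 − 0.00142798) = -4.72160e-08.
Partial sum through k=3: 114.954.
Order-4 term: −1/1209600 · (2.64883e-09 − 0.000874271) = 7.22775e-10.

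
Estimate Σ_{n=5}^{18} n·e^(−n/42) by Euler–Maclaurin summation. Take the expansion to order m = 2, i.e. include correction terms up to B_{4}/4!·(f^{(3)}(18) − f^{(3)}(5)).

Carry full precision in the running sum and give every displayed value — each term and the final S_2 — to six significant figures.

S_2 ≈ 118.871

Integral: ∫_5^18 x·e^(−x/42) dx = 110.823.
Boundary: ½(f(5) + f(18)) = ½(4.43883 + 11.7259) = 8.08237.
Running total after boundary: 118.905.
Correction k=1: B_{2}/2! · (f^{(1)}(18) − f^{(1)}(5)) = 1/12 · (0.372251 − 0.782079) = -0.0341524.
Running total after k=1: 118.871.
Correction k=2: B_{4}/4! · (f^{(3)}(18) − f^{(3)}(5)) = −1/720 · (0.000949620 − 0.00144989) = 6.94823e-07.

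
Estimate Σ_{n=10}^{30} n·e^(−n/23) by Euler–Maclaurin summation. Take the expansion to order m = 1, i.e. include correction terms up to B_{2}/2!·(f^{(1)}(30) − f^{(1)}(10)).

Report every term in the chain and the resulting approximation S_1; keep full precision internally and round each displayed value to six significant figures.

S_1 ≈ 167.876

The integral term ∫_10^30 x·e^(−x/23) dx = 160.606.
Boundary: ½(f(10) + f(30)) = ½(6.47405 + 8.14048) = 7.30727.
Running total after boundary: 167.913.
k=1: B_{2}/(2)! × [f^{(1)}(30) − f^{(1)}(10)] = 1/12 × (-0.0825846 − 0.365925) = -0.0373758.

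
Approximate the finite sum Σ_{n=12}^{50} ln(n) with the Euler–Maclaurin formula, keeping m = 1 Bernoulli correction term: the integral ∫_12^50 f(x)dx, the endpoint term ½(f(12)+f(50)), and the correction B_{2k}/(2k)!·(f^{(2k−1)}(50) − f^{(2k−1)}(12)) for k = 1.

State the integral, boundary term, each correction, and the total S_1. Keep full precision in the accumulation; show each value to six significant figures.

∫_12^50 ln(x) dx evaluates to 127.782.
½[f(12) + f(50)] = ½[2.48491 + 3.91202] = 3.19846.
So far: 130.981.
Correction k=1: B_{2}/2! · (f^{(1)}(50) − f^{(1)}(12)) = 1/12 · (0.0200000 − 0.0833333) = -0.00527778.

S_1 ≈ 130.975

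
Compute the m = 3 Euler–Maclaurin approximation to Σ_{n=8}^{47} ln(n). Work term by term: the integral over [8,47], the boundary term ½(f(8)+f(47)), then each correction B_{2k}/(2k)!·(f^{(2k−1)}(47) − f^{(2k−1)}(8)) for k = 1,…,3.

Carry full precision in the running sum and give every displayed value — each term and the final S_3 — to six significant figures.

The integral term ∫_8^47 ln(x) dx = 125.321.
Boundary: ½(f(8) + f(47)) = ½(2.07944 + 3.85015) = 2.96479.
Integral + boundary = 128.286.
Order-1 term: 1/12 · (0.0212766 − 0.125000) = -0.00864362.
Partial sum through k=1: 128.278.
Order-2 term: −1/720 · (1.92636e-05 − 0.00390625) = 5.39859e-06.
Partial sum through k=2: 128.278.
Order-3 term: 1/30240 · (1.04646e-07 − 0.000732422) = -2.42168e-08.

S_3 ≈ 128.278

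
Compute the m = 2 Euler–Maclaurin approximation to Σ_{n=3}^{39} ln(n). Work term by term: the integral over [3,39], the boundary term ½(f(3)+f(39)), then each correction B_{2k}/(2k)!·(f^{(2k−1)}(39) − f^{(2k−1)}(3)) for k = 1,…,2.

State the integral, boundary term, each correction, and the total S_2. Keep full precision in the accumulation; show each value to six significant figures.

S_2 ≈ 105.939

Integral: ∫_3^39 ln(x) dx = 103.583.
½[f(3) + f(39)] = ½[1.09861 + 3.66356] = 2.38109.
Integral + boundary = 105.964.
k=1: B_{2}/(2)! × [f^{(1)}(39) − f^{(1)}(3)] = 1/12 × (0.0256410 − 0.333333) = -0.0256410.
After k=1: 105.939.
k=2: B_{4}/(4)! × [f^{(3)}(39) − f^{(3)}(3)] = −1/720 × (3.37160e-05 − 0.0740741) = 0.000102834.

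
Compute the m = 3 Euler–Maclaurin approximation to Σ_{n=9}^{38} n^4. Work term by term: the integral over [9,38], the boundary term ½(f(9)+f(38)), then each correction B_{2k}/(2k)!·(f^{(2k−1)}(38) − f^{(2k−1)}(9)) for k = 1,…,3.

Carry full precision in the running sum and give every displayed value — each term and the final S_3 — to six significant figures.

The integral term ∫_9^38 x^4 dx = 1.58352e+07.
Endpoint term: (f(9) + f(38))/2 = (6561.00 + 2.08514e+06)/2 = 1.04585e+06.
Integral + boundary = 1.68811e+07.
Correction k=1: B_{2}/2! · (f^{(1)}(38) − f^{(1)}(9)) = 1/12 · (219488 − 2916.00) = 18047.7.
Running total after k=1: 1.68991e+07.
Correction k=2: B_{4}/4! · (f^{(3)}(38) − f^{(3)}(9)) = −1/720 · (912.000 − 216.000) = -0.966667.
Running total after k=2: 1.68991e+07.
Correction k=3: B_{6}/6! · (f^{(5)}(38) − f^{(5)}(9)) = 1/30240 · (0.00000 − 0.00000) = 0.00000.

S_3 ≈ 1.68991e+07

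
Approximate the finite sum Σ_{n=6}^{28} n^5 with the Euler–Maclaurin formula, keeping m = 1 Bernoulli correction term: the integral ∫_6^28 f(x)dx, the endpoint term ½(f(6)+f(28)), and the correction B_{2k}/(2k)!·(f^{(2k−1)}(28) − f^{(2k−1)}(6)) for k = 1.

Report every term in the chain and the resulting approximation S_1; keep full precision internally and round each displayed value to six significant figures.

∫_6^28 x^5 dx evaluates to 8.03073e+07.
½[f(6) + f(28)] = ½[7776.00 + 1.72104e+07] = 8.60907e+06.
So far: 8.89163e+07.
Order-1 term: 1/12 · (3.07328e+06 − 6480.00) = 255567.

S_1 ≈ 8.91719e+07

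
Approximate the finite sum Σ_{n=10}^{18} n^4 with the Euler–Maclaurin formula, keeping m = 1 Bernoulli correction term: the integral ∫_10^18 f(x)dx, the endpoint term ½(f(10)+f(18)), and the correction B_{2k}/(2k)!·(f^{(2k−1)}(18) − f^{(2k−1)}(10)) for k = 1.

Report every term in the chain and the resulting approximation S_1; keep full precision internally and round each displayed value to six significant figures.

S_1 ≈ 417012

Integral: ∫_10^18 x^4 dx = 357914.
Boundary: ½(f(10) + f(18)) = ½(10000.0 + 104976) = 57488.0.
Integral + boundary = 415402.
k=1: B_{2}/(2)! × [f^{(1)}(18) − f^{(1)}(10)] = 1/12 × (23328.0 − 4000.00) = 1610.67.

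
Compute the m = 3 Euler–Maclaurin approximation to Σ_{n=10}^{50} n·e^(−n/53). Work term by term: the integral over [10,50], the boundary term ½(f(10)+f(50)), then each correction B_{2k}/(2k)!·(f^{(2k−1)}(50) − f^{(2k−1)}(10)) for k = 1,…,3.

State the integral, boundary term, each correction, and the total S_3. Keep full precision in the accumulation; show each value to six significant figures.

∫_10^50 x·e^(−x/53) dx evaluates to 639.658.
Boundary: ½(f(10) + f(50)) = ½(8.28052 + 19.4652) = 13.8728.
So far: 653.531.
Correction k=1: B_{2}/2! · (f^{(1)}(50) − f^{(1)}(10)) = 1/12 · (0.0220360 − 0.671816) = -0.0541483.
Partial sum through k=1: 653.477.
Correction k=2: B_{4}/4! · (f^{(3)}(50) − f^{(3)}(10)) = −1/720 · (0.000285028 − 0.000828736) = 7.55151e-07.
Partial sum through k=2: 653.477.
Correction k=3: B_{6}/6! · (f^{(5)}(50) − f^{(5)}(10)) = 1/30240 · (2.00146e-07 − 5.04915e-07) = -1.00783e-11.

S_3 ≈ 653.477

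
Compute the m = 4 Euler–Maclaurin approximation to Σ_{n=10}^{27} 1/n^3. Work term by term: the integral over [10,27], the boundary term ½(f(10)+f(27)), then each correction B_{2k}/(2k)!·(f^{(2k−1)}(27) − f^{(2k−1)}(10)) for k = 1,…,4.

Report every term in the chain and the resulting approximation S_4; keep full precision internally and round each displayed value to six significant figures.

S_4 ≈ 0.00486398

Integral: ∫_10^27 1/x^3 dx = 0.00431413.
Endpoint term: (f(10) + f(27))/2 = (0.00100000 + 5.08053e-05)/2 = 0.000525403.
Integral + boundary = 0.00483953.
Order-1 term: 1/12 · (-5.64503e-06 − (-0.000300000)) = 2.45296e-05.
After k=1: 0.00486406.
Order-2 term: −1/720 · (-1.54870e-07 − (-6.00000e-05)) = -8.31182e-08.
After k=2: 0.00486398.
Order-3 term: 1/30240 · (-8.92258e-09 − (-2.52000e-05)) = 8.33038e-10.
After k=3: 0.00486398.
Order-4 term: −1/1209600 · (-8.81242e-10 − (-1.81440e-05)) = -1.49993e-11.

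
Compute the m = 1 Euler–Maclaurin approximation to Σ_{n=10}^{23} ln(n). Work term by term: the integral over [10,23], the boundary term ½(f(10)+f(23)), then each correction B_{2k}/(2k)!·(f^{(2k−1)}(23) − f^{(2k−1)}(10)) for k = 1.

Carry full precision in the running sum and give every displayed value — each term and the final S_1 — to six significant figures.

∫_10^23 ln(x) dx evaluates to 36.0905.
½[f(10) + f(23)] = ½[2.30259 + 3.13549] = 2.71904.
Integral + boundary = 38.8096.
k=1: B_{2}/(2)! × [f^{(1)}(23) − f^{(1)}(10)] = 1/12 × (0.0434783 − 0.100000) = -0.00471014.

S_1 ≈ 38.8048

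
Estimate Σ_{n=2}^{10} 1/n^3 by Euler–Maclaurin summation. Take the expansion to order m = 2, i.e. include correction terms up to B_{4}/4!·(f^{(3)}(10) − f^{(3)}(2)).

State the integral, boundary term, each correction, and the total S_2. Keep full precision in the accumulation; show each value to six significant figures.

∫_2^10 1/x^3 dx evaluates to 0.120000.
Endpoint term: (f(2) + f(10))/2 = (0.125000 + 0.00100000)/2 = 0.0630000.
Integral + boundary = 0.183000.
k=1: B_{2}/(2)! × [f^{(1)}(10) − f^{(1)}(2)] = 1/12 × (-0.000300000 − (-0.187500)) = 0.0156000.
Partial sum through k=1: 0.198600.
k=2: B_{4}/(4)! × [f^{(3)}(10) − f^{(3)}(2)] = −1/720 × (-6.00000e-05 − (-0.937500)) = -0.00130200.

S_2 ≈ 0.197298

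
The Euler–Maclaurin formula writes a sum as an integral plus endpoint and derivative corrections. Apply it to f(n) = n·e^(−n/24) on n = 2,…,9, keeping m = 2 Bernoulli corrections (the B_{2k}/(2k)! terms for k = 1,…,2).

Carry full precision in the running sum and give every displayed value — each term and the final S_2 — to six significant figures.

S_2 ≈ 33.7530

The integral term ∫_2^9 x·e^(−x/24) dx = 29.7746.
Boundary: ½(f(2) + f(9)) = ½(1.84009 + 6.18560) = 4.01285.
Integral + boundary = 33.7875.
Correction k=1: B_{2}/2! · (f^{(1)}(9) − f^{(1)}(2)) = 1/12 · (0.429556 − 0.843374) = -0.0344849.
Running total after k=1: 33.7530.
Correction k=2: B_{4}/4! · (f^{(3)}(9) − f^{(3)}(2)) = −1/720 · (0.00313218 − 0.00465879) = 2.12029e-06.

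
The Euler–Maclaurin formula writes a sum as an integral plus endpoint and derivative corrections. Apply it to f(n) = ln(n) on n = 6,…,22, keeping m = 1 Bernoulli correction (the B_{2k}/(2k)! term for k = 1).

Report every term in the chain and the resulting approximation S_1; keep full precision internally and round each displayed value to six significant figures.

S_1 ≈ 43.6837

∫_6^22 ln(x) dx evaluates to 41.2524.
Endpoint term: (f(6) + f(22))/2 = (1.79176 + 3.09104)/2 = 2.44140.
Integral + boundary = 43.6938.
Correction k=1: B_{2}/2! · (f^{(1)}(22) − f^{(1)}(6)) = 1/12 · (0.0454545 − 0.166667) = -0.0101010.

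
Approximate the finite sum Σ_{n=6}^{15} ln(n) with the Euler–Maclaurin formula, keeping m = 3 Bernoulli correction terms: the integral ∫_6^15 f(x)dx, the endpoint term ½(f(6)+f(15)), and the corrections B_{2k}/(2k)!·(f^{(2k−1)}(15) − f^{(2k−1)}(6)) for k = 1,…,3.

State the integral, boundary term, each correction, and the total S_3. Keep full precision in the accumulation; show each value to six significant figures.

S_3 ≈ 23.1118

Integral: ∫_6^15 ln(x) dx = 20.8702.
Endpoint term: (f(6) + f(15))/2 = (1.79176 + 2.70805)/2 = 2.24990.
Integral + boundary = 23.1201.
Correction k=1: B_{2}/2! · (f^{(1)}(15) − f^{(1)}(6)) = 1/12 · (0.0666667 − 0.166667) = -0.00833333.
After k=1: 23.1118.
Correction k=2: B_{4}/4! · (f^{(3)}(15) − f^{(3)}(6)) = −1/720 · (0.000592593 − 0.00925926) = 1.20370e-05.
After k=2: 23.1118.
Correction k=3: B_{6}/6! · (f^{(5)}(15) − f^{(5)}(6)) = 1/30240 · (3.16049e-05 − 0.00308642) = -1.01019e-07.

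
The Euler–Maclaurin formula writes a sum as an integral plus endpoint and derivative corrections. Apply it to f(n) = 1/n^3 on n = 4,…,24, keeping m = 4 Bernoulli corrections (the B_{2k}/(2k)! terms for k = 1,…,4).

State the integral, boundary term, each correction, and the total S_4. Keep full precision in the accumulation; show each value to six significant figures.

S_4 ≈ 0.0391872

∫_4^24 1/x^3 dx evaluates to 0.0303819.
½[f(4) + f(24)] = ½[0.0156250 + 7.23380e-05] = 0.00784867.
Running total after boundary: 0.0382306.
Correction k=1: B_{2}/2! · (f^{(1)}(24) − f^{(1)}(4)) = 1/12 · (-9.04225e-06 − (-0.0117188)) = 0.000975809.
Partial sum through k=1: 0.0392064.
Correction k=2: B_{4}/4! · (f^{(3)}(24) − f^{(3)}(4)) = −1/720 · (-3.13967e-07 − (-0.0146484)) = -2.03446e-05.
Partial sum through k=2: 0.0391861.
Correction k=3: B_{6}/6! · (f^{(5)}(24) − f^{(5)}(4)) = 1/30240 · (-2.28934e-08 − (-0.0384521)) = 1.27156e-06.
Partial sum through k=3: 0.0391873.
Correction k=4: B_{8}/8! · (f^{(7)}(24) − f^{(7)}(4)) = −1/1209600 · (-2.86168e-09 − (-0.173035)) = -1.43051e-07.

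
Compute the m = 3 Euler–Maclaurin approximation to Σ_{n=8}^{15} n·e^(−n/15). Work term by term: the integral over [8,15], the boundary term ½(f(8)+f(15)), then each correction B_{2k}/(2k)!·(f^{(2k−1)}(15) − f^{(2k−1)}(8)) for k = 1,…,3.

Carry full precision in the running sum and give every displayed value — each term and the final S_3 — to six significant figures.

Integral: ∫_8^15 x·e^(−x/15) dx = 36.8472.
Endpoint term: (f(8) + f(15))/2 = (4.69317 + 5.51819)/2 = 5.10568.
So far: 41.9529.
Correction k=1: B_{2}/2! · (f^{(1)}(15) − f^{(1)}(8)) = 1/12 · (0.00000 − 0.273768) = -0.0228140.
Running total after k=1: 41.9301.
Correction k=2: B_{4}/4! · (f^{(3)}(15) − f^{(3)}(8)) = −1/720 · (0.00327004 − 0.00643138) = 4.39075e-06.
Running total after k=2: 41.9301.
Correction k=3: B_{6}/6! · (f^{(5)}(15) − f^{(5)}(8)) = 1/30240 · (2.90670e-05 − 5.17601e-05) = -7.50431e-10.

S_3 ≈ 41.9301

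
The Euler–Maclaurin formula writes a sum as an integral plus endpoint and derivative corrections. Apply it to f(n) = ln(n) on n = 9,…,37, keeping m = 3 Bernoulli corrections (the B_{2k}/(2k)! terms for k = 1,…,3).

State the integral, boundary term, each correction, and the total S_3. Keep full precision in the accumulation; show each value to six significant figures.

Integral: ∫_9^37 ln(x) dx = 85.8289.
Boundary: ½(f(9) + f(37)) = ½(2.19722 + 3.61092) = 2.90407.
So far: 88.7330.
Order-1 term: 1/12 · (0.0270270 − 0.111111) = -0.00700701.
After k=1: 88.7260.
Order-2 term: −1/720 · (3.94843e-05 − 0.00274348) = 3.75556e-06.
After k=2: 88.7260.
Order-3 term: 1/30240 · (3.46101e-07 − 0.000406442) = -1.34291e-08.

S_3 ≈ 88.7260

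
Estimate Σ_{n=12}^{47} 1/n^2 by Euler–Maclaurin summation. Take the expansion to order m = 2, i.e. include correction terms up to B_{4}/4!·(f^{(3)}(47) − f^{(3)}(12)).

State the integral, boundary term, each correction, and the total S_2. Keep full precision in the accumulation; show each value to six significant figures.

S_2 ≈ 0.0658500

The integral term ∫_12^47 1/x^2 dx = 0.0620567.
Endpoint term: (f(12) + f(47))/2 = (0.00694444 + 0.000452694)/2 = 0.00369857.
Integral + boundary = 0.0657553.
k=1: B_{2}/(2)! × [f^{(1)}(47) − f^{(1)}(12)] = 1/12 × (-1.92636e-05 − (-0.00115741)) = 9.48453e-05.
After k=1: 0.0658502.
k=2: B_{4}/(4)! × [f^{(3)}(47) − f^{(3)}(12)] = −1/720 × (-1.04646e-07 − (-9.64506e-05)) = -1.33814e-07.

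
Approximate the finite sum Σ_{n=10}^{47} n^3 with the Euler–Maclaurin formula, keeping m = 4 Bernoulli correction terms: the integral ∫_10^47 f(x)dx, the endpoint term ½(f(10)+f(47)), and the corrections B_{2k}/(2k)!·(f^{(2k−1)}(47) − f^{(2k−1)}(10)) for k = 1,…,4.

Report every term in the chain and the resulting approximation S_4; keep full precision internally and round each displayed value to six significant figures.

S_4 ≈ 1.27036e+06

Integral: ∫_10^47 x^3 dx = 1.21742e+06.
Boundary: ½(f(10) + f(47)) = ½(1000.00 + 103823) = 52411.5.
So far: 1.26983e+06.
k=1: B_{2}/(2)! × [f^{(1)}(47) − f^{(1)}(10)] = 1/12 × (6627.00 − 300.000) = 527.250.
Running total after k=1: 1.27036e+06.
k=2: B_{4}/(4)! × [f^{(3)}(47) − f^{(3)}(10)] = −1/720 × (6.00000 − 6.00000) = 0.00000.
Running total after k=2: 1.27036e+06.
k=3: B_{6}/(6)! × [f^{(5)}(47) − f^{(5)}(10)] = 1/30240 × (0.00000 − 0.00000) = 0.00000.
Running total after k=3: 1.27036e+06.
k=4: B_{8}/(8)! × [f^{(7)}(47) − f^{(7)}(10)] = −1/1209600 × (0.00000 − 0.00000) = 0.00000.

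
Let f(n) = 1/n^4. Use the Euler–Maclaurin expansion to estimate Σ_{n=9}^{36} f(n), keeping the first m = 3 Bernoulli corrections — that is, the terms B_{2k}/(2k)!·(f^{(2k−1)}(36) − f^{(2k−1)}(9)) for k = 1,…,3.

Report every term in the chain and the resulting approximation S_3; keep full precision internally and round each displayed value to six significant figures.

S_3 ≈ 0.000532214

Integral: ∫_9^36 1/x^4 dx = 0.000450103.
Boundary: ½(f(9) + f(36)) = ½(0.000152416 + 5.95374e-07) = 7.65056e-05.
So far: 0.000526608.
Correction k=1: B_{2}/2! · (f^{(1)}(36) − f^{(1)}(9)) = 1/12 · (-6.61527e-08 − (-6.77404e-05)) = 5.63952e-06.
After k=1: 0.000532248.
Correction k=2: B_{4}/4! · (f^{(3)}(36) − f^{(3)}(9)) = −1/720 · (-1.53131e-09 − (-2.50890e-05)) = -3.48437e-08.
After k=2: 0.000532213.
Correction k=3: B_{6}/6! · (f^{(5)}(36) − f^{(5)}(9)) = 1/30240 · (-6.61678e-11 − (-1.73455e-05)) = 5.73592e-10.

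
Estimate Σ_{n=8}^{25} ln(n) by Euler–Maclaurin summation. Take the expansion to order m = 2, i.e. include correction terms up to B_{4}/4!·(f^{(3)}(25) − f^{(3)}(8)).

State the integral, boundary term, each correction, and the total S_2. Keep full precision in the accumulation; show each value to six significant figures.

∫_8^25 ln(x) dx evaluates to 46.8364.
Endpoint term: (f(8) + f(25))/2 = (2.07944 + 3.21888)/2 = 2.64916.
Integral + boundary = 49.4855.
k=1: B_{2}/(2)! × [f^{(1)}(25) − f^{(1)}(8)] = 1/12 × (0.0400000 − 0.125000) = -0.00708333.
After k=1: 49.4784.
k=2: B_{4}/(4)! × [f^{(3)}(25) − f^{(3)}(8)] = −1/720 × (0.000128000 − 0.00390625) = 5.24757e-06.

S_2 ≈ 49.4784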